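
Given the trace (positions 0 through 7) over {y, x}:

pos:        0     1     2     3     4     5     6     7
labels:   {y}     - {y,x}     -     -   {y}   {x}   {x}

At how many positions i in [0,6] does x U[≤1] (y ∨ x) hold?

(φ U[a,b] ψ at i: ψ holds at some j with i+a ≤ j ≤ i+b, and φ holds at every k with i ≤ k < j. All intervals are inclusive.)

4

Evaluate at each i in [0,6]:
  i=0: ✓ (rhs at j=0)
  i=1: ✗ (lhs fails at k=1 before rhs at j=2)
  i=2: ✓ (rhs at j=2)
  i=3: ✗ (no rhs in [3,4])
  i=4: ✗ (lhs fails at k=4 before rhs at j=5)
  i=5: ✓ (rhs at j=5)
  i=6: ✓ (rhs at j=6)
Positions where it holds: {0, 2, 5, 6} → 4.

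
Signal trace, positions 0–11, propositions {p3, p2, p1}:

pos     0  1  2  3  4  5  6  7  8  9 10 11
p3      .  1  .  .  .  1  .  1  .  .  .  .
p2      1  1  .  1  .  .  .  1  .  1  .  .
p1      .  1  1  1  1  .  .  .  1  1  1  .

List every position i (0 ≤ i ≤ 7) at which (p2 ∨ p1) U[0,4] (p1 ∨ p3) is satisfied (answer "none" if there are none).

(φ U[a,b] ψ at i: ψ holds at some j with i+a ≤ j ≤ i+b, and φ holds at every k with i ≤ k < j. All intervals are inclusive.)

0, 1, 2, 3, 4, 5, 7

Evaluate at each i in [0,7]:
  i=0: ✓ (rhs at j=1; lhs holds on [0,0])
  i=1: ✓ (rhs at j=1)
  i=2: ✓ (rhs at j=2)
  i=3: ✓ (rhs at j=3)
  i=4: ✓ (rhs at j=4)
  i=5: ✓ (rhs at j=5)
  i=6: ✗ (lhs fails at k=6 before rhs at j=7)
  i=7: ✓ (rhs at j=7)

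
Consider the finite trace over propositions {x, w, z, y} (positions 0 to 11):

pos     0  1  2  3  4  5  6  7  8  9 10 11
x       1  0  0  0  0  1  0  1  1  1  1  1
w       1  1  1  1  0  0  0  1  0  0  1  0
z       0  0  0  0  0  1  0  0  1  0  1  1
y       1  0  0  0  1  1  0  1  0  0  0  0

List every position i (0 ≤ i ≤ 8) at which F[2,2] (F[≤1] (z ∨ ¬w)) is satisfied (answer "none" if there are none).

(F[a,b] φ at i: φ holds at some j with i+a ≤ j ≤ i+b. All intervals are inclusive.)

1, 2, 3, 4, 5, 6, 7, 8

Evaluate at each i in [0,8]:
  i=0: ✗ (none in [2,2])
  i=1: ✓ (witness j=3)
  i=2: ✓ (witness j=4)
  i=3: ✓ (witness j=5)
  i=4: ✓ (witness j=6)
  i=5: ✓ (witness j=7)
  i=6: ✓ (witness j=8)
  i=7: ✓ (witness j=9)
  i=8: ✓ (witness j=10)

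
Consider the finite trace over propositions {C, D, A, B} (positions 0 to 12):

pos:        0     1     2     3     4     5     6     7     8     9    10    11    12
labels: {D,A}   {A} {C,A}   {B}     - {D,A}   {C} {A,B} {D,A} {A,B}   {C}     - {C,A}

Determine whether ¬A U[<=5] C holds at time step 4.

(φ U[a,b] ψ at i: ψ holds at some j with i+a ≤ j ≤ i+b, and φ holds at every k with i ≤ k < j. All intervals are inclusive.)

Need some j in [4,9] with C, and ¬A at every k in [4,j-1].
  j=4: C false.
  j=5: C false.
  j=6: C holds, but ¬A fails at k=5 → not this j.
  j=7: C false.
  j=8: C false.
  j=9: C false.
No j in the window works → until fails.

No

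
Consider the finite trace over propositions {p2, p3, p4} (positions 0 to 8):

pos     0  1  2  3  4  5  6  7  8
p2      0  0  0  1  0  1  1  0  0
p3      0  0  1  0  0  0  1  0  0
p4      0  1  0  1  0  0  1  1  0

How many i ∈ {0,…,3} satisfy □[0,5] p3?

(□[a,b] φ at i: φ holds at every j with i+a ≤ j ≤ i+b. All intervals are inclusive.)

0

Evaluate at each i in [0,3]:
  i=0: ✗ (fails at j=0)
  i=1: ✗ (fails at j=1)
  i=2: ✗ (fails at j=3)
  i=3: ✗ (fails at j=3)
Positions where it holds: {} → 0.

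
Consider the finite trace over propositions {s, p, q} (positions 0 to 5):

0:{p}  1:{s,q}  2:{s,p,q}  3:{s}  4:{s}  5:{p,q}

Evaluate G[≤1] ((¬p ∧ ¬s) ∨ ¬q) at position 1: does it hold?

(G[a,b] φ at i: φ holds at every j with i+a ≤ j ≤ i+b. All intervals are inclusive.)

No

Check ((¬p ∧ ¬s) ∨ ¬q) at every j in [1,2]:
  j=1: false
  j=2: false
Fails at j=1 → formula fails.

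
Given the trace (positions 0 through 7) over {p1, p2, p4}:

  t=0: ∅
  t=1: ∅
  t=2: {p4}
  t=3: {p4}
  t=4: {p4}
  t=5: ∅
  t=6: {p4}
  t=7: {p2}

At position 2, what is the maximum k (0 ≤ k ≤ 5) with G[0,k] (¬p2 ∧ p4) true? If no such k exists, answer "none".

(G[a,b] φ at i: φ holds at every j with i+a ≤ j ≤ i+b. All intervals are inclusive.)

2

(¬p2 ∧ p4) must hold from j=2 onward; find where it first fails.
  j=2: holds
  j=3: holds
  j=4: holds
  j=5: fails
Holds on [2,4], so largest k = 2.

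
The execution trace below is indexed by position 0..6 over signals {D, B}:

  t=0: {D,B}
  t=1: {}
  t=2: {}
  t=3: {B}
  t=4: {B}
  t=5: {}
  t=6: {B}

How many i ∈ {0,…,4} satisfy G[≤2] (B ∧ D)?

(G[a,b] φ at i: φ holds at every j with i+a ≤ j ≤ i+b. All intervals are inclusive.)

Evaluate at each i in [0,4]:
  i=0: ✗ (fails at j=1)
  i=1: ✗ (fails at j=1)
  i=2: ✗ (fails at j=2)
  i=3: ✗ (fails at j=3)
  i=4: ✗ (fails at j=4)
Positions where it holds: {} → 0.

0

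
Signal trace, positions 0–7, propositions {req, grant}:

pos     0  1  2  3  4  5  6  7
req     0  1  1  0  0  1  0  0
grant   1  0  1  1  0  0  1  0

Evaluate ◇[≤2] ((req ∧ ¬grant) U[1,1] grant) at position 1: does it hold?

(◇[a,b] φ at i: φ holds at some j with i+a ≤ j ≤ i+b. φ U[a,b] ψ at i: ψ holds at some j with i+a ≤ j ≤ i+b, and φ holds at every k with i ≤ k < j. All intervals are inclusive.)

Check ((req ∧ ¬grant) U[1,1] grant) at each j in [1,3]:
  j=1: holds
  j=2: fails
  j=3: fails
Found at j=1 → formula holds.

Yes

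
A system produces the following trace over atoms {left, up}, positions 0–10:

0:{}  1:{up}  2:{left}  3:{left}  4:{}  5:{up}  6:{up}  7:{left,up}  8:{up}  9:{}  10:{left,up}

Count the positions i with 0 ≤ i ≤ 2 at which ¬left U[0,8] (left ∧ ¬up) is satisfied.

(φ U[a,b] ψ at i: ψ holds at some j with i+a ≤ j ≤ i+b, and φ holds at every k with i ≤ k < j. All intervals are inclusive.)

3

Evaluate at each i in [0,2]:
  i=0: ✓ (rhs at j=2; lhs holds on [0,1])
  i=1: ✓ (rhs at j=2; lhs holds on [1,1])
  i=2: ✓ (rhs at j=2)
Positions where it holds: {0, 1, 2} → 3.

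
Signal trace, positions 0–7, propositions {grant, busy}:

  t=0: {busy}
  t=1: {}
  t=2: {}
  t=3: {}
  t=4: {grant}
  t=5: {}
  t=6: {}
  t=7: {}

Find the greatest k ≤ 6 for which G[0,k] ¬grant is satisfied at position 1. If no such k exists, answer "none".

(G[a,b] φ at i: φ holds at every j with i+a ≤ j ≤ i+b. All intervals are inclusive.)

¬grant must hold from j=1 onward; find where it first fails.
  j=1: holds
  j=2: holds
  j=3: holds
  j=4: fails
Holds on [1,3], so largest k = 2.

2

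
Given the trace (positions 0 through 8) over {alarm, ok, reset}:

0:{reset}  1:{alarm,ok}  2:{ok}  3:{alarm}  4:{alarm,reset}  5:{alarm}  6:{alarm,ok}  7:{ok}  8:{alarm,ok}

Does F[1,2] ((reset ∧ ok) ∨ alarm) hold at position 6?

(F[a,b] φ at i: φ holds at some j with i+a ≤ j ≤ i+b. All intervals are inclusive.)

Yes

Check ((reset ∧ ok) ∨ alarm) at each j in [7,8]:
  j=7: false
  j=8: true
Found at j=8 → formula holds.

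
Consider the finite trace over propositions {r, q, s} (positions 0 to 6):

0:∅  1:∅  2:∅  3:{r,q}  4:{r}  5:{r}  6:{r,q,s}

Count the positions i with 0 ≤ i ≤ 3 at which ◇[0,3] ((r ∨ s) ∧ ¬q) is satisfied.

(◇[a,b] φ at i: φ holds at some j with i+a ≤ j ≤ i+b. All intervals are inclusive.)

Evaluate at each i in [0,3]:
  i=0: ✗ (none in [0,3])
  i=1: ✓ (witness j=4)
  i=2: ✓ (witness j=4)
  i=3: ✓ (witness j=4)
Positions where it holds: {1, 2, 3} → 3.

3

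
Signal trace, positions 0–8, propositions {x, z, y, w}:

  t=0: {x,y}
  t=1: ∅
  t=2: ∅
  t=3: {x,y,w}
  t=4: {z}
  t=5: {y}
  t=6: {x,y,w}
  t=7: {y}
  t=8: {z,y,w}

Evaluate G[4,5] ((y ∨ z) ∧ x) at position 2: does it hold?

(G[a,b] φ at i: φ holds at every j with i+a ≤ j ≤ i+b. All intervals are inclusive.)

Check ((y ∨ z) ∧ x) at every j in [6,7]:
  j=6: true
  j=7: false
Fails at j=7 → formula fails.

Does not hold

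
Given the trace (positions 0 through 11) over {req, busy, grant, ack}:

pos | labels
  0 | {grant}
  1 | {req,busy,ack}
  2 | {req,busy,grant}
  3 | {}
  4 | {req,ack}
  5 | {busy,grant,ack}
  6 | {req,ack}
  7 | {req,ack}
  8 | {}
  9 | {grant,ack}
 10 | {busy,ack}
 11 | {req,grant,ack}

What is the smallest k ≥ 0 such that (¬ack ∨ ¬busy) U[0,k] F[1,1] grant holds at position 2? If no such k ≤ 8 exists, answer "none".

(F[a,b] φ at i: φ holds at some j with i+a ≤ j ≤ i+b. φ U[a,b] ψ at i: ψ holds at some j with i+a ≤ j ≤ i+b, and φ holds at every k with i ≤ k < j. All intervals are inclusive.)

Need earliest j ≥ 2 with F[1,1] grant, and (¬ack ∨ ¬busy) at every k in [2,j-1].
  j=2: rhs fails.
  j=3: rhs fails.
  j=4: rhs holds; lhs holds on [2,3]. k = 2.

2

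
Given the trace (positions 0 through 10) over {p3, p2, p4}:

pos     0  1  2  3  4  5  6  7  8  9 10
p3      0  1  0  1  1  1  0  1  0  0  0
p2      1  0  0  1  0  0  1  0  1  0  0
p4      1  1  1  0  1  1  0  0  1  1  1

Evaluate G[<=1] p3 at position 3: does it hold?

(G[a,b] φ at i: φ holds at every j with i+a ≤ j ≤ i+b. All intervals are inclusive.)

Holds

Check p3 at every j in [3,4]:
  j=3: true
  j=4: true
All positions satisfy it → formula holds.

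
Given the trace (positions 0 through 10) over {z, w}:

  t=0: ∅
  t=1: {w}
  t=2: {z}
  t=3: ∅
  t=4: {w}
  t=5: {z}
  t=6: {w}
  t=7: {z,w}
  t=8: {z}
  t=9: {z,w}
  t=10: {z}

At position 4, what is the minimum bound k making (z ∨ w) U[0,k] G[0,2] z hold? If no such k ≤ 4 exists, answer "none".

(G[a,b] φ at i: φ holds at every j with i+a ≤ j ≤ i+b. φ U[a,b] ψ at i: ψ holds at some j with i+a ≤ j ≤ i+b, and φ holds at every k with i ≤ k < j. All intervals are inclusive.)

Need earliest j ≥ 4 with G[0,2] z, and (z ∨ w) at every k in [4,j-1].
  j=4: rhs fails.
  j=5: rhs fails.
  j=6: rhs fails.
  j=7: rhs holds; lhs holds on [4,6]. k = 3.

3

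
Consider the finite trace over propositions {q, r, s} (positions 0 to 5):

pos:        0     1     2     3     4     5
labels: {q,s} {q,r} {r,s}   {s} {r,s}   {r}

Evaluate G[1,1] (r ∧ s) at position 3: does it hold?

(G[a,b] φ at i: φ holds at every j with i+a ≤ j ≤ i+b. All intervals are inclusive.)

Check (r ∧ s) at every j in [4,4]:
  j=4: true
All positions satisfy it → formula holds.

Holds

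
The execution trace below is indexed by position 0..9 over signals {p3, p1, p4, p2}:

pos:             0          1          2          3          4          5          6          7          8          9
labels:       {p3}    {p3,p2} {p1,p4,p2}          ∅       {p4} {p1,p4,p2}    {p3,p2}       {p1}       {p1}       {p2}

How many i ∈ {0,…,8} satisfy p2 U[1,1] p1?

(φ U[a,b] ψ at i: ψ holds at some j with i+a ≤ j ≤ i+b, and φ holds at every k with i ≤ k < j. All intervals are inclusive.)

2

Evaluate at each i in [0,8]:
  i=0: ✗ (no rhs in [1,1])
  i=1: ✓ (rhs at j=2; lhs holds on [1,1])
  i=2: ✗ (no rhs in [3,3])
  i=3: ✗ (no rhs in [4,4])
  i=4: ✗ (lhs fails at k=4 before rhs at j=5)
  i=5: ✗ (no rhs in [6,6])
  i=6: ✓ (rhs at j=7; lhs holds on [6,6])
  i=7: ✗ (lhs fails at k=7 before rhs at j=8)
  i=8: ✗ (no rhs in [9,9])
Positions where it holds: {1, 6} → 2.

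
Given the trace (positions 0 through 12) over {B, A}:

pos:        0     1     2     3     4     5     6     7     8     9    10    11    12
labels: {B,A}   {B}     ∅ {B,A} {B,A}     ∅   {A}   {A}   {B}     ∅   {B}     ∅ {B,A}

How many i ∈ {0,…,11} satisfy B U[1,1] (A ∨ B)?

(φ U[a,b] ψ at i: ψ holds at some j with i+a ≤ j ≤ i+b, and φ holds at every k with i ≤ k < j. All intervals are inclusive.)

Evaluate at each i in [0,11]:
  i=0: ✓ (rhs at j=1; lhs holds on [0,0])
  i=1: ✗ (no rhs in [2,2])
  i=2: ✗ (lhs fails at k=2 before rhs at j=3)
  i=3: ✓ (rhs at j=4; lhs holds on [3,3])
  i=4: ✗ (no rhs in [5,5])
  i=5: ✗ (lhs fails at k=5 before rhs at j=6)
  i=6: ✗ (lhs fails at k=6 before rhs at j=7)
  i=7: ✗ (lhs fails at k=7 before rhs at j=8)
  i=8: ✗ (no rhs in [9,9])
  i=9: ✗ (lhs fails at k=9 before rhs at j=10)
  i=10: ✗ (no rhs in [11,11])
  i=11: ✗ (lhs fails at k=11 before rhs at j=12)
Positions where it holds: {0, 3} → 2.

2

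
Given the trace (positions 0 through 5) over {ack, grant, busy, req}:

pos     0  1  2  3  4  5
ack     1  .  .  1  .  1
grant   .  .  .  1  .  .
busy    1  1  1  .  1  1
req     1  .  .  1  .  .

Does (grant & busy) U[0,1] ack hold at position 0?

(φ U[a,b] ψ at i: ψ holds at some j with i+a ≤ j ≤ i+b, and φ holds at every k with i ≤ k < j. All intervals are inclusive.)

Need some j in [0,1] with ack, and (grant & busy) at every k in [0,j-1].
  j=0: ack holds; no prefix to check → satisfied.

True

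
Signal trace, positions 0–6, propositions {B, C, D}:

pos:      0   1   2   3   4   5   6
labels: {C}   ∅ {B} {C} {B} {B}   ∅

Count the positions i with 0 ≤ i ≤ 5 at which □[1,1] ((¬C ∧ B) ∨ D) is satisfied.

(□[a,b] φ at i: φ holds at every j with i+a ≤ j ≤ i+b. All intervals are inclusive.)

3

Evaluate at each i in [0,5]:
  i=0: ✗ (fails at j=1)
  i=1: ✓ (all of [2,2])
  i=2: ✗ (fails at j=3)
  i=3: ✓ (all of [4,4])
  i=4: ✓ (all of [5,5])
  i=5: ✗ (fails at j=6)
Positions where it holds: {1, 3, 4} → 3.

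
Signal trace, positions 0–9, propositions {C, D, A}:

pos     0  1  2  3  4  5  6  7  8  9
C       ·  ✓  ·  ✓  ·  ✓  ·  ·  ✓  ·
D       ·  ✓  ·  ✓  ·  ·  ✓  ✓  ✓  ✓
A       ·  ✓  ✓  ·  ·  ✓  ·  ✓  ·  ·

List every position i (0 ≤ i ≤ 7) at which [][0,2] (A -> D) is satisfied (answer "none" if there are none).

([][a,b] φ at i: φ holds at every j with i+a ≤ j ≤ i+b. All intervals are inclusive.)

Evaluate at each i in [0,7]:
  i=0: ✗ (fails at j=2)
  i=1: ✗ (fails at j=2)
  i=2: ✗ (fails at j=2)
  i=3: ✗ (fails at j=5)
  i=4: ✗ (fails at j=5)
  i=5: ✗ (fails at j=5)
  i=6: ✓ (all of [6,8])
  i=7: ✓ (all of [7,9])

6, 7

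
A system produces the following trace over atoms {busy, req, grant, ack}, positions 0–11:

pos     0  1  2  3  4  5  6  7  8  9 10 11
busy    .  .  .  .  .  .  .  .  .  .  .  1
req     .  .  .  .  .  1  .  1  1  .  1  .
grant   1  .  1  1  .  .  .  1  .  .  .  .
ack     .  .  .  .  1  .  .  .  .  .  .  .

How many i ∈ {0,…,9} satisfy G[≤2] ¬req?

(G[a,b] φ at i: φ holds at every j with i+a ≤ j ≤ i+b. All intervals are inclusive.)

3

Evaluate at each i in [0,9]:
  i=0: ✓ (all of [0,2])
  i=1: ✓ (all of [1,3])
  i=2: ✓ (all of [2,4])
  i=3: ✗ (fails at j=5)
  i=4: ✗ (fails at j=5)
  i=5: ✗ (fails at j=5)
  i=6: ✗ (fails at j=7)
  i=7: ✗ (fails at j=7)
  i=8: ✗ (fails at j=8)
  i=9: ✗ (fails at j=10)
Positions where it holds: {0, 1, 2} → 3.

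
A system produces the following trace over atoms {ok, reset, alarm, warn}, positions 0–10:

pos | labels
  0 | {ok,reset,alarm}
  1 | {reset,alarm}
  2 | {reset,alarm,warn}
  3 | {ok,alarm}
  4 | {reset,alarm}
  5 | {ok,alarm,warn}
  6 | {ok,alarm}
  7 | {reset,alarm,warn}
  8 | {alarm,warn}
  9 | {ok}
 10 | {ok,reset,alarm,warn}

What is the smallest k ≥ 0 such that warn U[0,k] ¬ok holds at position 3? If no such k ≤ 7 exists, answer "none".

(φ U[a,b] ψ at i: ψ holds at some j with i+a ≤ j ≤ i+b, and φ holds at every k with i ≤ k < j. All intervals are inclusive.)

Need earliest j ≥ 3 with ¬ok, and warn at every k in [3,j-1].
  j=3: rhs fails.
  j=4: rhs holds but lhs fails at k=3.
  j=5: rhs fails.
  j=6: rhs fails.
  j=7: rhs holds but lhs fails at k=3.
  j=8: rhs holds but lhs fails at k=3.
  j=9: rhs fails.
  j=10: rhs fails.
No witness within the range → none.

none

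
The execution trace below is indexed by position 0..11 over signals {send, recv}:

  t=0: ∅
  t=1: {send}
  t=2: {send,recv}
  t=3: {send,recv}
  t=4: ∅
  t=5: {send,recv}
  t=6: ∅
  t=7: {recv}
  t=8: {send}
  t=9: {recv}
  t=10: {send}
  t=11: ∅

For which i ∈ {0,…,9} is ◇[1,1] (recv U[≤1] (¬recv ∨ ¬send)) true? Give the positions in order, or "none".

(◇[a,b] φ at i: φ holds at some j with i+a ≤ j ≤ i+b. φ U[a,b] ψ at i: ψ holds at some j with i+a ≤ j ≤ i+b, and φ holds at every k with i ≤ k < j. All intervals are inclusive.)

Evaluate at each i in [0,9]:
  i=0: ✓ (witness j=1)
  i=1: ✗ (none in [2,2])
  i=2: ✓ (witness j=3)
  i=3: ✓ (witness j=4)
  i=4: ✓ (witness j=5)
  i=5: ✓ (witness j=6)
  i=6: ✓ (witness j=7)
  i=7: ✓ (witness j=8)
  i=8: ✓ (witness j=9)
  i=9: ✓ (witness j=10)

0, 2, 3, 4, 5, 6, 7, 8, 9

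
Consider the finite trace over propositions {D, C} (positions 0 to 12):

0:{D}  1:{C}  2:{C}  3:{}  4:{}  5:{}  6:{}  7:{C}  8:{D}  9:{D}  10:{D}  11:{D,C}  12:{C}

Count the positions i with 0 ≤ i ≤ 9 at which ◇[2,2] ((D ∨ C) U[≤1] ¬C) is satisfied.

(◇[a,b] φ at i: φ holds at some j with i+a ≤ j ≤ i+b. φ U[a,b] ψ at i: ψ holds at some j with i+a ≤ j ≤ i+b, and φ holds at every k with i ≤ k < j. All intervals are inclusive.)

Evaluate at each i in [0,9]:
  i=0: ✓ (witness j=2)
  i=1: ✓ (witness j=3)
  i=2: ✓ (witness j=4)
  i=3: ✓ (witness j=5)
  i=4: ✓ (witness j=6)
  i=5: ✓ (witness j=7)
  i=6: ✓ (witness j=8)
  i=7: ✓ (witness j=9)
  i=8: ✓ (witness j=10)
  i=9: ✗ (none in [11,11])
Positions where it holds: {0, 1, 2, 3, 4, 5, 6, 7, 8} → 9.

9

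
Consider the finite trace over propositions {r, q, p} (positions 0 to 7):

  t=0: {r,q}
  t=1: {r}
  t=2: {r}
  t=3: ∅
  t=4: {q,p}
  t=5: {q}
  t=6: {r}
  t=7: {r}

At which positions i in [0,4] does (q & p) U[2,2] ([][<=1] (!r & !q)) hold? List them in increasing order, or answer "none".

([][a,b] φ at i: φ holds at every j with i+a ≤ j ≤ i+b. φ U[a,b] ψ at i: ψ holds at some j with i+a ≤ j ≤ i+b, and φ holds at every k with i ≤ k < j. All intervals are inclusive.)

none

Evaluate at each i in [0,4]:
  i=0: ✗ (no rhs in [2,2])
  i=1: ✗ (no rhs in [3,3])
  i=2: ✗ (no rhs in [4,4])
  i=3: ✗ (no rhs in [5,5])
  i=4: ✗ (no rhs in [6,6])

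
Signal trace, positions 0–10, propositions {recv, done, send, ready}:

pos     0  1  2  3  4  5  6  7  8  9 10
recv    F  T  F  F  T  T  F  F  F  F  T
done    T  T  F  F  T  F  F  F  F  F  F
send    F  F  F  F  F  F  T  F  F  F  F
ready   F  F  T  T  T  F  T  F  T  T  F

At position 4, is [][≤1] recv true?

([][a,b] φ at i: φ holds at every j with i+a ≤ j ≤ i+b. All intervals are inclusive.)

Check recv at every j in [4,5]:
  j=4: true
  j=5: true
All positions satisfy it → formula holds.

Holds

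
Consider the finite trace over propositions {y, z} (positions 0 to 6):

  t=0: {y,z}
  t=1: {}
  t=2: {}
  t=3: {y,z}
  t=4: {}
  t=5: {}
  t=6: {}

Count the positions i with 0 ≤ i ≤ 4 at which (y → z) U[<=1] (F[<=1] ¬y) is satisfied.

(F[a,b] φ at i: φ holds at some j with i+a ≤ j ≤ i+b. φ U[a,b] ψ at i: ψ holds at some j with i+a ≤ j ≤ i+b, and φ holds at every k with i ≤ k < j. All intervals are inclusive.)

5

Evaluate at each i in [0,4]:
  i=0: ✓ (rhs at j=0)
  i=1: ✓ (rhs at j=1)
  i=2: ✓ (rhs at j=2)
  i=3: ✓ (rhs at j=3)
  i=4: ✓ (rhs at j=4)
Positions where it holds: {0, 1, 2, 3, 4} → 5.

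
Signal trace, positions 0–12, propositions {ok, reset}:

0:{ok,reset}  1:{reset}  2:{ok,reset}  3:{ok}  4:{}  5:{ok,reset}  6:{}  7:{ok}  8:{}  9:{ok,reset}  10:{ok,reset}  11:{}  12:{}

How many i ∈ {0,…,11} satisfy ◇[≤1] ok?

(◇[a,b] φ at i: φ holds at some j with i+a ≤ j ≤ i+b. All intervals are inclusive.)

Evaluate at each i in [0,11]:
  i=0: ✓ (witness j=0)
  i=1: ✓ (witness j=2)
  i=2: ✓ (witness j=2)
  i=3: ✓ (witness j=3)
  i=4: ✓ (witness j=5)
  i=5: ✓ (witness j=5)
  i=6: ✓ (witness j=7)
  i=7: ✓ (witness j=7)
  i=8: ✓ (witness j=9)
  i=9: ✓ (witness j=9)
  i=10: ✓ (witness j=10)
  i=11: ✗ (none in [11,12])
Positions where it holds: {0, 1, 2, 3, 4, 5, 6, 7, 8, 9, 10} → 11.

11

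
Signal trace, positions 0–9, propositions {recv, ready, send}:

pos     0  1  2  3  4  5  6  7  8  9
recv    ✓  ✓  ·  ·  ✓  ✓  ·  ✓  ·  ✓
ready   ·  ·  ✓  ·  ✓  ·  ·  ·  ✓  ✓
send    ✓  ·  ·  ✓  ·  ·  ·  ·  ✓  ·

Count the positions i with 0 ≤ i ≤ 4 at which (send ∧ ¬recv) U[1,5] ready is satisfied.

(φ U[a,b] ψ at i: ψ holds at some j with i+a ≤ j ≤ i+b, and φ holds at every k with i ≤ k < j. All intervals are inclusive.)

Evaluate at each i in [0,4]:
  i=0: ✗ (lhs fails at k=0 before rhs at j=2)
  i=1: ✗ (lhs fails at k=1 before rhs at j=2)
  i=2: ✗ (lhs fails at k=2 before rhs at j=4)
  i=3: ✓ (rhs at j=4; lhs holds on [3,3])
  i=4: ✗ (lhs fails at k=4 before rhs at j=8)
Positions where it holds: {3} → 1.

1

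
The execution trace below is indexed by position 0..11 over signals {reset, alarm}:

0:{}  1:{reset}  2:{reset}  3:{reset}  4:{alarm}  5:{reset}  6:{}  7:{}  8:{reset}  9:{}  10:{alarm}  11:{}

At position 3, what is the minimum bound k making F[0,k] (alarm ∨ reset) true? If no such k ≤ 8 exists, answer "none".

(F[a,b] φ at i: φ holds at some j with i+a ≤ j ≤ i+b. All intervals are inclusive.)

Scan j = 3,4,… for (alarm ∨ reset):
  j=3: holds
First hit at j=3, so smallest k = 3-3 = 0.

0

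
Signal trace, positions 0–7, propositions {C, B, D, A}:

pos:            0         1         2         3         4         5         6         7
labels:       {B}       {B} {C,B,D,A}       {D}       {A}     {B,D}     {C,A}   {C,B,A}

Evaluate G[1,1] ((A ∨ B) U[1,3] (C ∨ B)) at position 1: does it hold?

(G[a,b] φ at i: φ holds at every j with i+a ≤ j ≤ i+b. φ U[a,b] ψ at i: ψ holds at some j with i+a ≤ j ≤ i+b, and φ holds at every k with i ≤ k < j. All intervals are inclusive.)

Does not hold

Check ((A ∨ B) U[1,3] (C ∨ B)) at every j in [2,2]:
  j=2: fails
Fails at j=2 → formula fails.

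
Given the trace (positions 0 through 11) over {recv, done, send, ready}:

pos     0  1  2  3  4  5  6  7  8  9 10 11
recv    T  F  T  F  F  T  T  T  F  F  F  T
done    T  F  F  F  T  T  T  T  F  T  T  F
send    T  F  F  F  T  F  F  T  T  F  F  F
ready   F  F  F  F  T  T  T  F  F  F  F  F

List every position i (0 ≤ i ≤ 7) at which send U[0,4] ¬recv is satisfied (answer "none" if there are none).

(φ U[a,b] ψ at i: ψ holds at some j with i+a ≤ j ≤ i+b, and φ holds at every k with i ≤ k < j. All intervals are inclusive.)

0, 1, 3, 4, 7

Evaluate at each i in [0,7]:
  i=0: ✓ (rhs at j=1; lhs holds on [0,0])
  i=1: ✓ (rhs at j=1)
  i=2: ✗ (lhs fails at k=2 before rhs at j=3)
  i=3: ✓ (rhs at j=3)
  i=4: ✓ (rhs at j=4)
  i=5: ✗ (lhs fails at k=5 before rhs at j=8)
  i=6: ✗ (lhs fails at k=6 before rhs at j=8)
  i=7: ✓ (rhs at j=8; lhs holds on [7,7])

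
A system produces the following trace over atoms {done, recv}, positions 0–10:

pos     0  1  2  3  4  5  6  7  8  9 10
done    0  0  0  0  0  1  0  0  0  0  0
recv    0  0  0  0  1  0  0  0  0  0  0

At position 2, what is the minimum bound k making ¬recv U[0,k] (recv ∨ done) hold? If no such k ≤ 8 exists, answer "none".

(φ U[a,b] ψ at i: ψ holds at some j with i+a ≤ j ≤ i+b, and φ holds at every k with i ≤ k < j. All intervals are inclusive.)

Need earliest j ≥ 2 with (recv ∨ done), and ¬recv at every k in [2,j-1].
  j=2: rhs fails.
  j=3: rhs fails.
  j=4: rhs holds; lhs holds on [2,3]. k = 2.

2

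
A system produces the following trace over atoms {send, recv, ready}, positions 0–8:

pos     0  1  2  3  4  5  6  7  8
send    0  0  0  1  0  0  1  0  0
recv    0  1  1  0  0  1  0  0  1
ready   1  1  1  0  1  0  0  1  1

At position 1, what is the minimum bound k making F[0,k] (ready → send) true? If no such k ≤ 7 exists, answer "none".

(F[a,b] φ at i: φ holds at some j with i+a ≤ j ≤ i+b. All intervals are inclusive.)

2

Scan j = 1,2,… for (ready → send):
  j=1: fails
  j=2: fails
  j=3: holds
First hit at j=3, so smallest k = 3-1 = 2.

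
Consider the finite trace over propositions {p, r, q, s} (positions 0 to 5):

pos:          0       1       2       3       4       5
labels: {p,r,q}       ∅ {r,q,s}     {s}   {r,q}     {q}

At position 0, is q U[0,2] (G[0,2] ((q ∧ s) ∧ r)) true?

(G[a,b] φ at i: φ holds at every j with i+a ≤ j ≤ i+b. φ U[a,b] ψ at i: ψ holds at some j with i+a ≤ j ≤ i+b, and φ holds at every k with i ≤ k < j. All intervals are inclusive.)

Need some j in [0,2] with G[0,2] ((q ∧ s) ∧ r), and q at every k in [0,j-1].
  j=0: G[0,2] ((q ∧ s) ∧ r) — fails at 0.
  j=1: G[0,2] ((q ∧ s) ∧ r) — fails at 1.
  j=2: G[0,2] ((q ∧ s) ∧ r) — fails at 3.
No j in the window works → until fails.

No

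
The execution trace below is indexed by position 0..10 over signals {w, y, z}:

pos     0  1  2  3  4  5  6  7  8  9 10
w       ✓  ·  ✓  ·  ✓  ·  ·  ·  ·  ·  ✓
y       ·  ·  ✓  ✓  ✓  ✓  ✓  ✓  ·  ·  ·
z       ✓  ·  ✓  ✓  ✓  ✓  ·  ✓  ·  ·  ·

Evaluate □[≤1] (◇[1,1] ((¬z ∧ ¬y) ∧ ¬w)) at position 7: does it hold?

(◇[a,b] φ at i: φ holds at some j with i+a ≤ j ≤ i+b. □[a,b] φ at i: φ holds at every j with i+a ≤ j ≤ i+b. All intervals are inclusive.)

Check ◇[1,1] ((¬z ∧ ¬y) ∧ ¬w) at every j in [7,8]:
  j=7: holds (witness at 8)
  j=8: holds (witness at 9)
All positions satisfy it → formula holds.

True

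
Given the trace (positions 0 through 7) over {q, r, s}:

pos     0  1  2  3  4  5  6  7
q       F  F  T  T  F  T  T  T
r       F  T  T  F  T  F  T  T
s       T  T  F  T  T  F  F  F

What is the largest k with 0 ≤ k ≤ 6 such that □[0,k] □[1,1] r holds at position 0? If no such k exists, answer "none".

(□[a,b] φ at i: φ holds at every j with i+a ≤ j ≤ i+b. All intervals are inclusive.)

1

□[1,1] r must hold from j=0 onward; find where it first fails.
  j=0: holds
  j=1: holds
  j=2: fails
Holds on [0,1], so largest k = 1.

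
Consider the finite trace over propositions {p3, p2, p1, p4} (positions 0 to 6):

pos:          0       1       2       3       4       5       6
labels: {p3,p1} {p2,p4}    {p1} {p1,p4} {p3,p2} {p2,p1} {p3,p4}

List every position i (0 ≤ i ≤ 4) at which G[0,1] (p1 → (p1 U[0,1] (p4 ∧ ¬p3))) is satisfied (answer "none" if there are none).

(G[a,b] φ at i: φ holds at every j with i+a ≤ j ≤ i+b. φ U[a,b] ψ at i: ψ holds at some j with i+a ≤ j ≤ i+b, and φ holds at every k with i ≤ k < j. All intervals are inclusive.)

Evaluate at each i in [0,4]:
  i=0: ✓ (all of [0,1])
  i=1: ✓ (all of [1,2])
  i=2: ✓ (all of [2,3])
  i=3: ✓ (all of [3,4])
  i=4: ✗ (fails at j=5)

0, 1, 2, 3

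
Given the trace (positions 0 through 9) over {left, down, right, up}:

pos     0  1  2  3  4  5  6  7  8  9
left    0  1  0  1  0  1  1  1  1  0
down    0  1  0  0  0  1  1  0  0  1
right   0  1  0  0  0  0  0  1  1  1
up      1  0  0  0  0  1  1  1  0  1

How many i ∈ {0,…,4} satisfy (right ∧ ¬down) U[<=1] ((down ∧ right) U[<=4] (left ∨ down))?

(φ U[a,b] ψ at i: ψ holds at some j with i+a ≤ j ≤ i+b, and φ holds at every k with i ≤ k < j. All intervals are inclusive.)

2

Evaluate at each i in [0,4]:
  i=0: ✗ (lhs fails at k=0 before rhs at j=1)
  i=1: ✓ (rhs at j=1)
  i=2: ✗ (lhs fails at k=2 before rhs at j=3)
  i=3: ✓ (rhs at j=3)
  i=4: ✗ (lhs fails at k=4 before rhs at j=5)
Positions where it holds: {1, 3} → 2.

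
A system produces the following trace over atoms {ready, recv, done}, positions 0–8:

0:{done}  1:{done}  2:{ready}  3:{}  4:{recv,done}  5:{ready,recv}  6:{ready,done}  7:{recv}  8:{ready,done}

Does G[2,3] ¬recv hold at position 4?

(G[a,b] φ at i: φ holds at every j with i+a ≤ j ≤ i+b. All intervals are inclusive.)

Does not hold

Check ¬recv at every j in [6,7]:
  j=6: true
  j=7: false
Fails at j=7 → formula fails.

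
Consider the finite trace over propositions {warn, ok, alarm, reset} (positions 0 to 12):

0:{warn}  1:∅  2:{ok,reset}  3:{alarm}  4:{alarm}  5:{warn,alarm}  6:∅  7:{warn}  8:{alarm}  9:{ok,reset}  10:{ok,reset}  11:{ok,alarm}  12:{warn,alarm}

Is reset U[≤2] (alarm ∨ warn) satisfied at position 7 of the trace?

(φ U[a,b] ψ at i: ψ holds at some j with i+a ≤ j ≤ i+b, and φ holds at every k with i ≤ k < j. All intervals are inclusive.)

Need some j in [7,9] with (alarm ∨ warn), and reset at every k in [7,j-1].
  j=7: (alarm ∨ warn) holds; no prefix to check → satisfied.

Holds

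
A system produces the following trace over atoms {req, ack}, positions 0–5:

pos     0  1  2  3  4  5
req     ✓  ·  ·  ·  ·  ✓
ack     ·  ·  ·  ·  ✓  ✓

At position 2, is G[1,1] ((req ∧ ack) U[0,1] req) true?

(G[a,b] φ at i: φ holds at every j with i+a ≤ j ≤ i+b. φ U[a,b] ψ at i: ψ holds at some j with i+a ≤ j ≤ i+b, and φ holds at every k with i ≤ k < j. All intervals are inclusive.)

Check ((req ∧ ack) U[0,1] req) at every j in [3,3]:
  j=3: fails
Fails at j=3 → formula fails.

False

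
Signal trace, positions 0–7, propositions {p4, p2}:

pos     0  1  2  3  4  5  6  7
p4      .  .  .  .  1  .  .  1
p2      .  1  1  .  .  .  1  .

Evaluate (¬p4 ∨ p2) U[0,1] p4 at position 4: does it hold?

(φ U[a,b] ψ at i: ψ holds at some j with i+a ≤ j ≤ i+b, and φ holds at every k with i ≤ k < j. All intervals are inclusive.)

Yes

Need some j in [4,5] with p4, and (¬p4 ∨ p2) at every k in [4,j-1].
  j=4: p4 holds; no prefix to check → satisfied.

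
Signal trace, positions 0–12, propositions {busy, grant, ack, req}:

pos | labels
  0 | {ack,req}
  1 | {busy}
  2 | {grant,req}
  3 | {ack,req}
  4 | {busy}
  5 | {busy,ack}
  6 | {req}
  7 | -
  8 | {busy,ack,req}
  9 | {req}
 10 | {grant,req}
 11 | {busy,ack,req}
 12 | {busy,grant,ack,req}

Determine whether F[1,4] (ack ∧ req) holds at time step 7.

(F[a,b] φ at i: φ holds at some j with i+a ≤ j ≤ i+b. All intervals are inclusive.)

Yes

Check (ack ∧ req) at each j in [8,11]:
  j=8: true
  j=9: false
  j=10: false
  j=11: true
Found at j=8 → formula holds.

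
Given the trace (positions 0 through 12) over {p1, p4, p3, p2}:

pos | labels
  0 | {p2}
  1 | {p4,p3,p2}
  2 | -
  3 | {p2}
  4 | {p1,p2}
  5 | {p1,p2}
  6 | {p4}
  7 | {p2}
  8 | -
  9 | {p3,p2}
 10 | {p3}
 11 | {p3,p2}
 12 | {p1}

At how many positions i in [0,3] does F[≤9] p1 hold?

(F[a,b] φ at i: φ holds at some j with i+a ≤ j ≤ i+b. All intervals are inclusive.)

Evaluate at each i in [0,3]:
  i=0: ✓ (witness j=4)
  i=1: ✓ (witness j=4)
  i=2: ✓ (witness j=4)
  i=3: ✓ (witness j=4)
Positions where it holds: {0, 1, 2, 3} → 4.

4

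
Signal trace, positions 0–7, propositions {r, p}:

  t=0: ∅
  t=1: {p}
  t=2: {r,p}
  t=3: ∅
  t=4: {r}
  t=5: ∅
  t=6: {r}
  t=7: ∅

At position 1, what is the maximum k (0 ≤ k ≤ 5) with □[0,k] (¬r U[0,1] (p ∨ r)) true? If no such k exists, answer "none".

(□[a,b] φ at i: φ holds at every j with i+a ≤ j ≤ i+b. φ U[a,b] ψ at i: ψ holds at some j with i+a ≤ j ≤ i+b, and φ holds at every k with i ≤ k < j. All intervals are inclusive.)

(¬r U[0,1] (p ∨ r)) must hold from j=1 onward; find where it first fails.
  j=1: holds
  j=2: holds
  j=3: holds
  j=4: holds
  j=5: holds
  j=6: holds
Holds through j=6; largest k = 5.

5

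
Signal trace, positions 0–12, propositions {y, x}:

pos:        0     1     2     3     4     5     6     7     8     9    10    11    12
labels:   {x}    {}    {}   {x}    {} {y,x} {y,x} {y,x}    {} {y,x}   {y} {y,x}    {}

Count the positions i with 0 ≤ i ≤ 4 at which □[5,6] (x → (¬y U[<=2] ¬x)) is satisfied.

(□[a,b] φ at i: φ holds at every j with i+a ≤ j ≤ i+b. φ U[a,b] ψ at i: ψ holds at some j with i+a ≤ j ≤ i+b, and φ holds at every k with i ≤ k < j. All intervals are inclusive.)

Evaluate at each i in [0,4]:
  i=0: ✗ (fails at j=5)
  i=1: ✗ (fails at j=6)
  i=2: ✗ (fails at j=7)
  i=3: ✗ (fails at j=9)
  i=4: ✗ (fails at j=9)
Positions where it holds: {} → 0.

0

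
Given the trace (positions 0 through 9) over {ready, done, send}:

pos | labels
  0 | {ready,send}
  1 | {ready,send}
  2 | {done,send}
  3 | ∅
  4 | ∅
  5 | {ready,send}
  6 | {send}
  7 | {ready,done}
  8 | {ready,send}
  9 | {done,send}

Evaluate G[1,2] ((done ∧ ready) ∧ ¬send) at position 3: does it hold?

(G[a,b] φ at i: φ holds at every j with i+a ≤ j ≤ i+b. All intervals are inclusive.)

Does not hold

Check ((done ∧ ready) ∧ ¬send) at every j in [4,5]:
  j=4: false
  j=5: false
Fails at j=4 → formula fails.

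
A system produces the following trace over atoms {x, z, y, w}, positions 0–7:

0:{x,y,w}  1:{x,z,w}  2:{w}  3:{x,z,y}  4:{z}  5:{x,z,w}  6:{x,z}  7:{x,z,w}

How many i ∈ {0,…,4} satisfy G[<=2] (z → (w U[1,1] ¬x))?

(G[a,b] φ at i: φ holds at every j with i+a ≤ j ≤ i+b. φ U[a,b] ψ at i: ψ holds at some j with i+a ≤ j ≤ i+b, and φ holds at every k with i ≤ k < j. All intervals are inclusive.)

Evaluate at each i in [0,4]:
  i=0: ✓ (all of [0,2])
  i=1: ✗ (fails at j=3)
  i=2: ✗ (fails at j=3)
  i=3: ✗ (fails at j=3)
  i=4: ✗ (fails at j=4)
Positions where it holds: {0} → 1.

1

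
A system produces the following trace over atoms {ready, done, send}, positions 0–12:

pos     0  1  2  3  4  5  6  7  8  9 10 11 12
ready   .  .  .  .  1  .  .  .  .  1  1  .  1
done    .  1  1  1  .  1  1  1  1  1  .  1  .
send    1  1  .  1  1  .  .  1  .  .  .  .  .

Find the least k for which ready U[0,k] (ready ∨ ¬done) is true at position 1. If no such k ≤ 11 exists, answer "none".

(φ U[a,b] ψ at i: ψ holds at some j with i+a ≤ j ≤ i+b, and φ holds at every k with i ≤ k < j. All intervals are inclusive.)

Need earliest j ≥ 1 with (ready ∨ ¬done), and ready at every k in [1,j-1].
  j=1: rhs fails.
  j=2: rhs fails.
  j=3: rhs fails.
  j=4: rhs holds but lhs fails at k=1.
  j=5: rhs fails.
  j=6: rhs fails.
  j=7: rhs fails.
  j=8: rhs fails.
  j=9: rhs holds but lhs fails at k=1.
  j=10: rhs holds but lhs fails at k=1.
  j=11: rhs fails.
  j=12: rhs holds but lhs fails at k=1.
No witness within the range → none.

none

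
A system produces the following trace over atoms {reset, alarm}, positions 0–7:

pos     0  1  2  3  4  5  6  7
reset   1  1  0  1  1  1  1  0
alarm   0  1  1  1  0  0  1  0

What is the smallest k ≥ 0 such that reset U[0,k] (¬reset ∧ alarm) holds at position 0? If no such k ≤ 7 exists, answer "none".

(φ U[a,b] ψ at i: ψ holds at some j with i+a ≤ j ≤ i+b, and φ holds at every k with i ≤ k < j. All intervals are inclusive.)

2

Need earliest j ≥ 0 with (¬reset ∧ alarm), and reset at every k in [0,j-1].
  j=0: rhs fails.
  j=1: rhs fails.
  j=2: rhs holds; lhs holds on [0,1]. k = 2.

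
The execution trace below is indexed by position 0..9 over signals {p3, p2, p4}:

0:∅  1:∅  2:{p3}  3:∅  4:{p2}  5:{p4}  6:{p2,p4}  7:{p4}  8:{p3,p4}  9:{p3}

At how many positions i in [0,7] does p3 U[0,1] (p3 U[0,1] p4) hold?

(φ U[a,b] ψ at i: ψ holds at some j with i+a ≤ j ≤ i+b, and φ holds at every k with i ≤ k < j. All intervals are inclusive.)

Evaluate at each i in [0,7]:
  i=0: ✗ (no rhs in [0,1])
  i=1: ✗ (no rhs in [1,2])
  i=2: ✗ (no rhs in [2,3])
  i=3: ✗ (no rhs in [3,4])
  i=4: ✗ (lhs fails at k=4 before rhs at j=5)
  i=5: ✓ (rhs at j=5)
  i=6: ✓ (rhs at j=6)
  i=7: ✓ (rhs at j=7)
Positions where it holds: {5, 6, 7} → 3.

3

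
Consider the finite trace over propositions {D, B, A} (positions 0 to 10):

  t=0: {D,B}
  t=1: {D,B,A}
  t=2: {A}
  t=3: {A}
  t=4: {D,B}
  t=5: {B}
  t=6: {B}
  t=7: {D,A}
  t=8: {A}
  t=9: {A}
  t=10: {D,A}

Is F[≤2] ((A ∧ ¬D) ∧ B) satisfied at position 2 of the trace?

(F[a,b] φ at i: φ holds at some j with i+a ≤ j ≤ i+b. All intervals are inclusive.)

Check ((A ∧ ¬D) ∧ B) at each j in [2,4]:
  j=2: false
  j=3: false
  j=4: false
No position in the window satisfies it → formula fails.

No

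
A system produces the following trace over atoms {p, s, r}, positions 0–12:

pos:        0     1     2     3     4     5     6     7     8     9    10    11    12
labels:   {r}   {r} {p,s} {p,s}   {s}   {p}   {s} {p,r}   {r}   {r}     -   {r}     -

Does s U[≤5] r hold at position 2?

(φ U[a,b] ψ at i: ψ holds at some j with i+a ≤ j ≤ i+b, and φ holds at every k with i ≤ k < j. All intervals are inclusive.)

Need some j in [2,7] with r, and s at every k in [2,j-1].
  j=2: r false.
  j=3: r false.
  j=4: r false.
  j=5: r false.
  j=6: r false.
  j=7: r holds, but s fails at k=5 → not this j.
No j in the window works → until fails.

No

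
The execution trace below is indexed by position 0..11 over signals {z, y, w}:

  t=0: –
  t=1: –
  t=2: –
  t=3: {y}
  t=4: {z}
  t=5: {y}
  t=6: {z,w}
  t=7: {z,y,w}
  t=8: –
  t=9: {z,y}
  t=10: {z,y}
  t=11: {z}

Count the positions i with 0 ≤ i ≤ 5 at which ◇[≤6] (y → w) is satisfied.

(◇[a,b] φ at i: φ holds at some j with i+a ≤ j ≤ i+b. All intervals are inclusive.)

6

Evaluate at each i in [0,5]:
  i=0: ✓ (witness j=0)
  i=1: ✓ (witness j=1)
  i=2: ✓ (witness j=2)
  i=3: ✓ (witness j=4)
  i=4: ✓ (witness j=4)
  i=5: ✓ (witness j=6)
Positions where it holds: {0, 1, 2, 3, 4, 5} → 6.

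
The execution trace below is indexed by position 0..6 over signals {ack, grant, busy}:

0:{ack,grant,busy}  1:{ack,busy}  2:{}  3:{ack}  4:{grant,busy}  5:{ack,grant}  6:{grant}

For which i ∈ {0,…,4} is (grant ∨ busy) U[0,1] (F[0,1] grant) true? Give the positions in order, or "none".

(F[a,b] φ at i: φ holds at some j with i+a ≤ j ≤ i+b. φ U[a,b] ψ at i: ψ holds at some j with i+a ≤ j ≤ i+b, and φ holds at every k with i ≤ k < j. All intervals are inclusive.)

Evaluate at each i in [0,4]:
  i=0: ✓ (rhs at j=0)
  i=1: ✗ (no rhs in [1,2])
  i=2: ✗ (lhs fails at k=2 before rhs at j=3)
  i=3: ✓ (rhs at j=3)
  i=4: ✓ (rhs at j=4)

0, 3, 4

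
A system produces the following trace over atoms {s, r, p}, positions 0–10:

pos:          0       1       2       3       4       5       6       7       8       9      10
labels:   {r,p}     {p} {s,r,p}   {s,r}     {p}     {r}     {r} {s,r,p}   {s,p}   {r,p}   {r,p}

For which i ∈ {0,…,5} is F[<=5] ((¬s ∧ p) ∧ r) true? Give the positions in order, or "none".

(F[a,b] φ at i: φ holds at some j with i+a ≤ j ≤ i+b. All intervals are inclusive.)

0, 4, 5

Evaluate at each i in [0,5]:
  i=0: ✓ (witness j=0)
  i=1: ✗ (none in [1,6])
  i=2: ✗ (none in [2,7])
  i=3: ✗ (none in [3,8])
  i=4: ✓ (witness j=9)
  i=5: ✓ (witness j=9)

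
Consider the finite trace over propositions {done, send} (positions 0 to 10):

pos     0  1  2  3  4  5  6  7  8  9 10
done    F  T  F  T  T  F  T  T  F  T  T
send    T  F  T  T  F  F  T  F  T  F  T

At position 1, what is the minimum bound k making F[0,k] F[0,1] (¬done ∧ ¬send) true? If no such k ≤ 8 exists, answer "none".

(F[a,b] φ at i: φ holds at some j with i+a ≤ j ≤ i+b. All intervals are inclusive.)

Scan j = 1,2,… for F[0,1] (¬done ∧ ¬send):
  j=1: fails
  j=2: fails
  j=3: fails
  j=4: holds
First hit at j=4, so smallest k = 4-1 = 3.

3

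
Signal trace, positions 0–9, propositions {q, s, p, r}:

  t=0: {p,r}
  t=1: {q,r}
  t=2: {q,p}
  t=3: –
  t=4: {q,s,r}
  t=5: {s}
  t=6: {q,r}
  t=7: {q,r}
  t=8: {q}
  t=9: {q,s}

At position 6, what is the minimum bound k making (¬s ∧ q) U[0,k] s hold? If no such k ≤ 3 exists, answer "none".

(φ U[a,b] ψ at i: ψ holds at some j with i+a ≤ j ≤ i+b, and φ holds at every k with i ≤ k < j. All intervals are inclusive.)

Need earliest j ≥ 6 with s, and (¬s ∧ q) at every k in [6,j-1].
  j=6: rhs fails.
  j=7: rhs fails.
  j=8: rhs fails.
  j=9: rhs holds; lhs holds on [6,8]. k = 3.

3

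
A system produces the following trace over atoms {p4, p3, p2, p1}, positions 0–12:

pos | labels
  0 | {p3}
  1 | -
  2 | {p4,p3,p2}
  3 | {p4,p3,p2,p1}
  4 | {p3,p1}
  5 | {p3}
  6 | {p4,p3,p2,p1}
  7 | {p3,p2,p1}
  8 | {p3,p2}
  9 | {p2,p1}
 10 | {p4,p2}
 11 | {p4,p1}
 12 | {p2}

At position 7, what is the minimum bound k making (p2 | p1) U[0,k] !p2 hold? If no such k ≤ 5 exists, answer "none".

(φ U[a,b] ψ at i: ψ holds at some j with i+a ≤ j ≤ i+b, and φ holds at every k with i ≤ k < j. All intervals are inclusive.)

Need earliest j ≥ 7 with !p2, and (p2 | p1) at every k in [7,j-1].
  j=7: rhs fails.
  j=8: rhs fails.
  j=9: rhs fails.
  j=10: rhs fails.
  j=11: rhs holds; lhs holds on [7,10]. k = 4.

4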